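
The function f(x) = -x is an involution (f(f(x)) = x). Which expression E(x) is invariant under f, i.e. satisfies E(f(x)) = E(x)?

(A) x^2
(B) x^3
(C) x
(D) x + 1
A

Replace x by f(x) = -x in each option and simplify. As a quick numerical cross-check, also compare E(5) with E(f(5)) = E(-5).

(A) x^2  ->  (-x)^2, which simplifies back to x^2; check: E(5) = 25, E(-5) = 25.   [invariant]
(B) x^3  ->  (-x)^3 = -x^3; check: E(5) = 125 but E(-5) = -125.   [not invariant]
(C) x  ->  (-x) = -x; check: E(5) = 5 but E(-5) = -5.   [not invariant]
(D) x + 1  ->  (-x) + 1 = 1 - x; check: E(5) = 6 but E(-5) = -4.   [not invariant]

Only (A) is unchanged. E is symmetric under swapping x with f(x) = -x, which is exactly what an involution does.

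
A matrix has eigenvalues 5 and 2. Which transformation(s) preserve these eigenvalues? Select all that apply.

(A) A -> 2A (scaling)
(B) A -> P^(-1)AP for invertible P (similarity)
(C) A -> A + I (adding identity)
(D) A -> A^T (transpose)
B and D

Eigenvalues are preserved by:
1. Similarity transformations: A -> P^(-1)AP (same characteristic polynomial)
2. Transpose: A^T has the same eigenvalues as A

Eigenvalues are NOT preserved by:
- Adding identity: eigenvalues become 5+1, 2+1
- Scaling: eigenvalues become 10, 4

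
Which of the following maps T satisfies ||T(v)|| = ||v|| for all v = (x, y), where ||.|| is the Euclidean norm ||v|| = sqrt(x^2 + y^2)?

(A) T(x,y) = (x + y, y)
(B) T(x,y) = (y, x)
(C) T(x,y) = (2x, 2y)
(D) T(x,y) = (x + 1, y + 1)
B

A transformation preserves a norm if ||T(v)|| = ||v|| for every v; a single vector where the norm changes rules an option out.

(A) T(x,y) = (x + y, y): v = (0, 1) has norm sqrt((0)^2 + (1)^2) = 1, but T(v) = (1, 1) has norm sqrt(2) -- not preserved.
(B) T(x,y) = (y, x): preserves the norm -- it is an orthogonal map (a rotation/reflection), and (y)^2 + (x)^2 simplifies to x^2 + y^2.
(C) T(x,y) = (2x, 2y): v = (1, 0) has norm sqrt((1)^2 + (0)^2) = 1, but T(v) = (2, 0) has norm 2 -- not preserved.
(D) T(x,y) = (x + 1, y + 1): v = (1, 0) has norm sqrt((1)^2 + (0)^2) = 1, but T(v) = (2, 1) has norm sqrt(5) -- not preserved.

Therefore the answer is (B).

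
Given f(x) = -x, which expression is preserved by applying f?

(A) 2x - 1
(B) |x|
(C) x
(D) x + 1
B

For f(x) = -x:
Applying f replaces x by -x. Since |-x| = |x|, the absolute value is unchanged by f, whereas x -> -x, 2x - 1 -> -2x - 1 and x + 1 -> -x + 1 all change.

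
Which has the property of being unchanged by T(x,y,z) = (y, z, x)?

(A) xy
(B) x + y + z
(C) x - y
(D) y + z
B

Apply T(x,y,z) = (y, z, x) to each option, i.e. replace (x, y, z) by the transformed coordinates.
Substitute the transformed coordinates into each option and compare with the original:
(A) xy  ->  (y)(z) = yz   [differs from xy: not invariant]
(B) x + y + z  ->  (y) + (z) + (x) = x + y + z   [equals x + y + z: invariant]
(C) x - y  ->  (y) - (z) = y - z   [differs from x - y: not invariant]
(D) y + z  ->  (z) + (x) = x + z   [differs from y + z: not invariant]

Only option (B), x + y + z, is unchanged by the transformation.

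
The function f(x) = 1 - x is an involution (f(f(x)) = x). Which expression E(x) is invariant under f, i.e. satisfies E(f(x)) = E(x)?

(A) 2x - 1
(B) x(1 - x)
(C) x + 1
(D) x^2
B

Replace x by f(x) = 1 - x in each option and simplify. As a quick numerical cross-check, also compare E(4) with E(f(4)) = E(-3).

(A) 2x - 1  ->  2(1 - x) - 1 = 1 - 2x; check: E(4) = 7 but E(-3) = -7.   [not invariant]
(B) x(1 - x)  ->  (1 - x)(1 - (1 - x)), which simplifies back to x(1 - x); check: E(4) = -12, E(-3) = -12.   [invariant]
(C) x + 1  ->  (1 - x) + 1 = 2 - x; check: E(4) = 5 but E(-3) = -2.   [not invariant]
(D) x^2  ->  (1 - x)^2 = (x - 1)^2; check: E(4) = 16 but E(-3) = 9.   [not invariant]

Only (B) is unchanged. E is symmetric under swapping x with f(x) = 1 - x, which is exactly what an involution does.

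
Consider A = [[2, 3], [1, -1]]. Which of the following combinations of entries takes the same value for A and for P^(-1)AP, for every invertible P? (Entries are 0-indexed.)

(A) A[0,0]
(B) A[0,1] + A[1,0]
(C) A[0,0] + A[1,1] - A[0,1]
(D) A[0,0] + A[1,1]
D

A[0,0] + A[1,1] is the trace of A. By the cyclic property of the trace, tr(P^(-1)AP) = tr(APP^(-1)) = tr(A), so it is the same for every matrix similar to A.

The other combinations are not similarity invariants. For example, take P = [[1, -1], [0, 1]] (det P = 1), so P^(-1) = [[1, 1], [0, 1]] and
B = P^(-1)AP = [[3, -1], [1, -2]].
Evaluating each option on A and on B:
(A) A[0,0]: 2 for A, 3 for B -> changes
(B) A[0,1] + A[1,0]: 4 for A, 0 for B -> changes
(C) A[0,0] + A[1,1] - A[0,1]: -2 for A, 2 for B -> changes
(D) A[0,0] + A[1,1]: 1 for A, 1 for B -> unchanged

Only (D) A[0,0] + A[1,1] = 1 survives (and it does so for every P, not just this one), so it is the invariant.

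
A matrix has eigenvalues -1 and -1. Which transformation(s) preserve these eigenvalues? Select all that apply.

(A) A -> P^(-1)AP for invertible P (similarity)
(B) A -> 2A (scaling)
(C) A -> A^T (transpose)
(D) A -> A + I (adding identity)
A and C

Eigenvalues are preserved by:
1. Similarity transformations: A -> P^(-1)AP (same characteristic polynomial)
2. Transpose: A^T has the same eigenvalues as A

Eigenvalues are NOT preserved by:
- Adding identity: eigenvalues become -1+1, -1+1
- Scaling: eigenvalues become -2, -2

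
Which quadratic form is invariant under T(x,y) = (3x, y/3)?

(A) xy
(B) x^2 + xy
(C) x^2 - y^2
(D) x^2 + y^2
A

T multiplies x by 3 and divides y by 3.
Substitute the transformed coordinates into each option and compare with the original:
(A) xy  ->  (3x)(y/3) = xy   [equals xy: invariant]
(B) x^2 + xy  ->  (3x)^2 + (3x)(y/3) = 9x^2 + xy   [differs from x^2 + xy: not invariant]
(C) x^2 - y^2  ->  (3x)^2 - (y/3)^2 = 9x^2 - y^2/9   [differs from x^2 - y^2: not invariant]
(D) x^2 + y^2  ->  (3x)^2 + (y/3)^2 = 9x^2 + y^2/9   [differs from x^2 + y^2: not invariant]

Only option (A), xy, is unchanged by the transformation.
The factors 3 and 1/3 cancel only in the pure product xy.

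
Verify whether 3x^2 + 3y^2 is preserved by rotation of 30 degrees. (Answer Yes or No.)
Yes

Applying rotation by 30 degrees: x' = x*cos(30 degrees) - y*sin(30 degrees) = sqrt(3)x/2 - y/2, y' = x*sin(30 degrees) + y*cos(30 degrees) = x/2 + sqrt(3)y/2

Substituting into 3x^2 + 3y^2:
3(sqrt(3)x/2 - y/2)^2 + 3(x/2 + sqrt(3)y/2)^2
= 3x^2 + 3y^2

This equals the original expression 3x^2 + 3y^2, so it IS invariant.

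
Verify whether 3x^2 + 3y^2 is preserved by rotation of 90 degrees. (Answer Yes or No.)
Yes

Applying rotation by 90 degrees: x' = x*cos(90 degrees) - y*sin(90 degrees) = -y, y' = x*sin(90 degrees) + y*cos(90 degrees) = x

Substituting into 3x^2 + 3y^2:
3(-y)^2 + 3(x)^2
= 3x^2 + 3y^2

This equals the original expression 3x^2 + 3y^2, so it IS invariant.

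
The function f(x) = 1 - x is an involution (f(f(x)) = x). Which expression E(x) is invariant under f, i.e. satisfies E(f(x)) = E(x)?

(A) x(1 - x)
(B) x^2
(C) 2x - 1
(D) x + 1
A

Replace x by f(x) = 1 - x in each option and simplify. As a quick numerical cross-check, also compare E(3) with E(f(3)) = E(-2).

(A) x(1 - x)  ->  (1 - x)(1 - (1 - x)), which simplifies back to x(1 - x); check: E(3) = -6, E(-2) = -6.   [invariant]
(B) x^2  ->  (1 - x)^2 = (x - 1)^2; check: E(3) = 9 but E(-2) = 4.   [not invariant]
(C) 2x - 1  ->  2(1 - x) - 1 = 1 - 2x; check: E(3) = 5 but E(-2) = -5.   [not invariant]
(D) x + 1  ->  (1 - x) + 1 = 2 - x; check: E(3) = 4 but E(-2) = -1.   [not invariant]

Only (A) is unchanged. E is symmetric under swapping x with f(x) = 1 - x, which is exactly what an involution does.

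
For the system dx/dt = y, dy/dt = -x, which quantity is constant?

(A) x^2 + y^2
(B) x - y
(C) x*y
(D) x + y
A

A first integral I satisfies dI/dt = 0 along every solution. Differentiate each option and use the equation of motion:
(A) d/dt[x^2 + y^2] = 2x*dx/dt + 2y*dy/dt = 2x*y + 2y*(-x) = 0
(B) d/dt[x - y] = y - (-x) = x + y, not identically 0
(C) d/dt[x*y] = (dx/dt)y + x(dy/dt) = y^2 - x^2, not identically 0
(D) d/dt[x + y] = y + (-x) = y - x, not identically 0

Only (A) has zero time-derivative. So x^2 + y^2 (the squared radius; trajectories are circles) is the conserved quantity.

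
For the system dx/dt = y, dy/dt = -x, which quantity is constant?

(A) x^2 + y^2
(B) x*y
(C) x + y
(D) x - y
A

A first integral I satisfies dI/dt = 0 along every solution. Differentiate each option and use the equation of motion:
(A) d/dt[x^2 + y^2] = 2x*dx/dt + 2y*dy/dt = 2x*y + 2y*(-x) = 0
(B) d/dt[x*y] = (dx/dt)y + x(dy/dt) = y^2 - x^2, not identically 0
(C) d/dt[x + y] = y + (-x) = y - x, not identically 0
(D) d/dt[x - y] = y - (-x) = x + y, not identically 0

Only (A) has zero time-derivative. So x^2 + y^2 (the squared radius; trajectories are circles) is the conserved quantity.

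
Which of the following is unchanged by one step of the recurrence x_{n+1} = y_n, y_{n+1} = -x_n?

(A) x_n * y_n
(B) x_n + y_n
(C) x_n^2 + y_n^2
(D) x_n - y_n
C

For the recurrence x_{n+1} = y_n, y_{n+1} = -x_n:

x_{n+1}^2 + y_{n+1}^2 = y_n^2 + (-x_n)^2 = x_n^2 + y_n^2
The sum of squares is conserved (like energy in a harmonic oscillator).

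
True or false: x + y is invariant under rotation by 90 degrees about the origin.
False

Applying rotation by 90 degrees: x' = x*cos(90 degrees) - y*sin(90 degrees) = -y, y' = x*sin(90 degrees) + y*cos(90 degrees) = x

Substituting into x + y:
(-y) + (x)
= x - y

This differs from the original expression x + y, so it is NOT invariant.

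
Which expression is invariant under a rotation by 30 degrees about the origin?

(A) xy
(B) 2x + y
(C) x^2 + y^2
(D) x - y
C

A rotation by 30 degrees sends (x, y) to (sqrt(3)x/2 - y/2, x/2 + sqrt(3)y/2).
Substitute the transformed coordinates into each option and compare with the original:
(A) xy  ->  (sqrt(3)x/2 - y/2)(x/2 + sqrt(3)y/2) = sqrt(3)x^2/4 + xy/2 - sqrt(3)y^2/4   [differs from xy: not invariant]
(B) 2x + y  ->  2(sqrt(3)x/2 - y/2) + (x/2 + sqrt(3)y/2) = x/2 + sqrt(3)x - y + sqrt(3)y/2   [differs from 2x + y: not invariant]
(C) x^2 + y^2  ->  (sqrt(3)x/2 - y/2)^2 + (x/2 + sqrt(3)y/2)^2 = x^2 + y^2   [equals x^2 + y^2: invariant]
(D) x - y  ->  (sqrt(3)x/2 - y/2) - (x/2 + sqrt(3)y/2) = -x/2 + sqrt(3)x/2 - sqrt(3)y/2 - y/2   [differs from x - y: not invariant]

Only option (C), x^2 + y^2, is unchanged by the transformation.
Geometrically, x^2 + y^2 is the squared distance from the origin, which every rotation about the origin preserves.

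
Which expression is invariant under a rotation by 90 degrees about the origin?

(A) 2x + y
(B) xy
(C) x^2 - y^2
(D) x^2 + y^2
D

A rotation by 90 degrees sends (x, y) to (-y, x).
Substitute the transformed coordinates into each option and compare with the original:
(A) 2x + y  ->  2(-y) + (x) = x - 2y   [differs from 2x + y: not invariant]
(B) xy  ->  (-y)(x) = -xy   [differs from xy: not invariant]
(C) x^2 - y^2  ->  (-y)^2 - (x)^2 = -x^2 + y^2   [differs from x^2 - y^2: not invariant]
(D) x^2 + y^2  ->  (-y)^2 + (x)^2 = x^2 + y^2   [equals x^2 + y^2: invariant]

Only option (D), x^2 + y^2, is unchanged by the transformation.
Geometrically, x^2 + y^2 is the squared distance from the origin, which every rotation about the origin preserves.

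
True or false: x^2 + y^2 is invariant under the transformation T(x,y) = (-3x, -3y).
False

Substitute T(x,y) = (-3x, -3y) into the expression and compare with the original.

Original: x^2 + y^2
After applying T: (-3x)^2 + (-3y)^2 = 9x^2 + 9y^2

This differs from the original x^2 + y^2 (difference: 8x^2 + 8y^2), so the expression is NOT invariant.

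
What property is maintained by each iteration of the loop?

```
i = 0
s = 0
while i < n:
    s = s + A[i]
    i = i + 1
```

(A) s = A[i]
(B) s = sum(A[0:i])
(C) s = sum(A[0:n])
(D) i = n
B

A loop invariant must hold before the first iteration and be re-established by every execution of the body.

(B) s = sum(A[0:i]): Initially i = 0 and s = 0 = sum of the empty slice A[0:0]. If s = sum(A[0:i]) holds at the top of an iteration, the body sets s to sum(A[0:i]) + A[i] = sum(A[0:i+1]) and then i to i+1, so s = sum(A[0:i]) holds again. At exit i = n, giving s = sum(A[0:n]).

The other options fail:
(A) s = A[i]: after the first iteration s = A[0] but i = 1, so s = A[i] compares s with the wrong element (and fails in general).
(C) s = sum(A[0:n]): false before the loop (s = 0, not the full sum) -- it only becomes true at exit.
(D) i = n: false initially (i = 0); it is the exit condition, not an invariant.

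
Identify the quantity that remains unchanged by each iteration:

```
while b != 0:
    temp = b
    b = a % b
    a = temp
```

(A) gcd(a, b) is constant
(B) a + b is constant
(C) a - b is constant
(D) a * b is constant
A

A loop invariant must hold before the first iteration and be re-established by every execution of the body.

(A) gcd(a, b) is constant: One iteration replaces (a, b) by (b, a mod b). Since a mod b = a - q*b for an integer q, any common divisor of a and b divides b and a mod b, and conversely; hence gcd(b, a mod b) = gcd(a, b). For instance (24, 7) -> (7, 3) keeps gcd = 1. At exit b = 0 and a = gcd of the original inputs.

The other options fail:
(B) a + b is constant: e.g. (a, b) = (24, 7) -> (7, 3): the sum goes from 31 to 10.
(C) a - b is constant: e.g. (a, b) = (24, 7) -> (7, 3): the difference goes from 17 to 4.
(D) a * b is constant: e.g. (a, b) = (24, 7) -> (7, 3): the product goes from 168 to 21.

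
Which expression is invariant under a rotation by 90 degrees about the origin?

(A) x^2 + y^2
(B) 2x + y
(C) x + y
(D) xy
A

A rotation by 90 degrees sends (x, y) to (-y, x).
Substitute the transformed coordinates into each option and compare with the original:
(A) x^2 + y^2  ->  (-y)^2 + (x)^2 = x^2 + y^2   [equals x^2 + y^2: invariant]
(B) 2x + y  ->  2(-y) + (x) = x - 2y   [differs from 2x + y: not invariant]
(C) x + y  ->  (-y) + (x) = x - y   [differs from x + y: not invariant]
(D) xy  ->  (-y)(x) = -xy   [differs from xy: not invariant]

Only option (A), x^2 + y^2, is unchanged by the transformation.
Geometrically, x^2 + y^2 is the squared distance from the origin, which every rotation about the origin preserves.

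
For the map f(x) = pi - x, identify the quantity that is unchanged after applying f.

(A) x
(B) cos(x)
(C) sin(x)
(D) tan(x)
C

For f(x) = pi - x:
sin(pi - x) = sin(x), so sine is invariant under this transformation.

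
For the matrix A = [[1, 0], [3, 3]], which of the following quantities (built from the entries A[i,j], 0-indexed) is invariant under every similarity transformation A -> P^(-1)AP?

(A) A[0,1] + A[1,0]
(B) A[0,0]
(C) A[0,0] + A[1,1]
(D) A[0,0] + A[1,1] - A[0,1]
C

A[0,0] + A[1,1] is the trace of A. By the cyclic property of the trace, tr(P^(-1)AP) = tr(APP^(-1)) = tr(A), so it is the same for every matrix similar to A.

The other combinations are not similarity invariants. For example, take P = [[1, 1], [0, 1]] (det P = 1), so P^(-1) = [[1, -1], [0, 1]] and
B = P^(-1)AP = [[-2, -5], [3, 6]].
Evaluating each option on A and on B:
(A) A[0,1] + A[1,0]: 3 for A, -2 for B -> changes
(B) A[0,0]: 1 for A, -2 for B -> changes
(C) A[0,0] + A[1,1]: 4 for A, 4 for B -> unchanged
(D) A[0,0] + A[1,1] - A[0,1]: 4 for A, 9 for B -> changes

Only (C) A[0,0] + A[1,1] = 4 survives (and it does so for every P, not just this one), so it is the invariant.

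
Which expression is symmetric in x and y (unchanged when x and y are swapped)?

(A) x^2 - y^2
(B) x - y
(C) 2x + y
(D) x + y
D

A symmetric expression is unchanged when the variables are permuted; here the transformation to test is the swap (x, y) -> (y, x).
Substitute the transformed coordinates into each option and compare with the original:
(A) x^2 - y^2  ->  (y)^2 - (x)^2 = -x^2 + y^2   [differs from x^2 - y^2: not invariant]
(B) x - y  ->  (y) - (x) = -x + y   [differs from x - y: not invariant]
(C) 2x + y  ->  2(y) + (x) = x + 2y   [differs from 2x + y: not invariant]
(D) x + y  ->  (y) + (x) = x + y   [equals x + y: invariant]

Only option (D), x + y, is unchanged by the transformation.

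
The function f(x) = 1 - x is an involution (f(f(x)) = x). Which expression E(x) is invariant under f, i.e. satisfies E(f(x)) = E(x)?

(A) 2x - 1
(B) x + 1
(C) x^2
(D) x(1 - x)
D

Replace x by f(x) = 1 - x in each option and simplify. As a quick numerical cross-check, also compare E(3) with E(f(3)) = E(-2).

(A) 2x - 1  ->  2(1 - x) - 1 = 1 - 2x; check: E(3) = 5 but E(-2) = -5.   [not invariant]
(B) x + 1  ->  (1 - x) + 1 = 2 - x; check: E(3) = 4 but E(-2) = -1.   [not invariant]
(C) x^2  ->  (1 - x)^2 = (x - 1)^2; check: E(3) = 9 but E(-2) = 4.   [not invariant]
(D) x(1 - x)  ->  (1 - x)(1 - (1 - x)), which simplifies back to x(1 - x); check: E(3) = -6, E(-2) = -6.   [invariant]

Only (D) is unchanged. E is symmetric under swapping x with f(x) = 1 - x, which is exactly what an involution does.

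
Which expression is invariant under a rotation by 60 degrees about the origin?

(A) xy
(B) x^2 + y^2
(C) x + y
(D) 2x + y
B

A rotation by 60 degrees sends (x, y) to (x/2 - sqrt(3)y/2, sqrt(3)x/2 + y/2).
Substitute the transformed coordinates into each option and compare with the original:
(A) xy  ->  (x/2 - sqrt(3)y/2)(sqrt(3)x/2 + y/2) = sqrt(3)x^2/4 - xy/2 - sqrt(3)y^2/4   [differs from xy: not invariant]
(B) x^2 + y^2  ->  (x/2 - sqrt(3)y/2)^2 + (sqrt(3)x/2 + y/2)^2 = x^2 + y^2   [equals x^2 + y^2: invariant]
(C) x + y  ->  (x/2 - sqrt(3)y/2) + (sqrt(3)x/2 + y/2) = x/2 + sqrt(3)x/2 - sqrt(3)y/2 + y/2   [differs from x + y: not invariant]
(D) 2x + y  ->  2(x/2 - sqrt(3)y/2) + (sqrt(3)x/2 + y/2) = sqrt(3)x/2 + x - sqrt(3)y + y/2   [differs from 2x + y: not invariant]

Only option (B), x^2 + y^2, is unchanged by the transformation.
Geometrically, x^2 + y^2 is the squared distance from the origin, which every rotation about the origin preserves.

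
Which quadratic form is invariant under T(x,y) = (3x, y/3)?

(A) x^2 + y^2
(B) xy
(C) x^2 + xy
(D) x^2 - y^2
B

T multiplies x by 3 and divides y by 3.
Substitute the transformed coordinates into each option and compare with the original:
(A) x^2 + y^2  ->  (3x)^2 + (y/3)^2 = 9x^2 + y^2/9   [differs from x^2 + y^2: not invariant]
(B) xy  ->  (3x)(y/3) = xy   [equals xy: invariant]
(C) x^2 + xy  ->  (3x)^2 + (3x)(y/3) = 9x^2 + xy   [differs from x^2 + xy: not invariant]
(D) x^2 - y^2  ->  (3x)^2 - (y/3)^2 = 9x^2 - y^2/9   [differs from x^2 - y^2: not invariant]

Only option (B), xy, is unchanged by the transformation.
The factors 3 and 1/3 cancel only in the pure product xy.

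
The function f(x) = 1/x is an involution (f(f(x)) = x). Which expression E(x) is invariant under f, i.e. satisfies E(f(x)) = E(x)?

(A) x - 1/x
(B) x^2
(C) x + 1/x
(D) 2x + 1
C

Replace x by f(x) = 1/x in each option and simplify. As a quick numerical cross-check, also compare E(5) with E(f(5)) = E(1/5).

(A) x - 1/x  ->  (1/x) - 1/(1/x) = -x + 1/x; check: E(5) = 24/5 but E(1/5) = -24/5.   [not invariant]
(B) x^2  ->  (1/x)^2 = x^(-2); check: E(5) = 25 but E(1/5) = 1/25.   [not invariant]
(C) x + 1/x  ->  (1/x) + 1/(1/x), which simplifies back to x + 1/x; check: E(5) = 26/5, E(1/5) = 26/5.   [invariant]
(D) 2x + 1  ->  2(1/x) + 1 = (x + 2)/x; check: E(5) = 11 but E(1/5) = 7/5.   [not invariant]

Only (C) is unchanged. E is symmetric under swapping x with f(x) = 1/x, which is exactly what an involution does.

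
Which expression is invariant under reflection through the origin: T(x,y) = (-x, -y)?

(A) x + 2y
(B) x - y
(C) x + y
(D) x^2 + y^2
D

The map is reflection through the origin: T(x,y) = (-x, -y).
Substitute the transformed coordinates into each option and compare with the original:
(A) x + 2y  ->  (-x) + 2(-y) = -x - 2y   [differs from x + 2y: not invariant]
(B) x - y  ->  (-x) - (-y) = -x + y   [differs from x - y: not invariant]
(C) x + y  ->  (-x) + (-y) = -x - y   [differs from x + y: not invariant]
(D) x^2 + y^2  ->  (-x)^2 + (-y)^2 = x^2 + y^2   [equals x^2 + y^2: invariant]

Only option (D), x^2 + y^2, is unchanged by the transformation.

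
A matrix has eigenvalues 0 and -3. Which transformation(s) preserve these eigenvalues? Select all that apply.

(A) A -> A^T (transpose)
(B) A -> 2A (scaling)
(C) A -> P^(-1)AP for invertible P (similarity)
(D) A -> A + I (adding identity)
A and C

Eigenvalues are preserved by:
1. Similarity transformations: A -> P^(-1)AP (same characteristic polynomial)
2. Transpose: A^T has the same eigenvalues as A

Eigenvalues are NOT preserved by:
- Adding identity: eigenvalues become 0+1, -3+1
- Scaling: eigenvalues become 0, -6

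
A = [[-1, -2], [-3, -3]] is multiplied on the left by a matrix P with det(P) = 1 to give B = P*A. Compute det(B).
-3

By the multiplicative property of determinants, det(B) = det(P*A) = det(P) * det(A) = det(A),
so the determinant is invariant under multiplication by any determinant-1 matrix; we just need det(A).

det(A) = (-1)(-3) - (-2)(-3) = 3 - 6 = -3

Therefore det(B) = 1 * (-3) = -3.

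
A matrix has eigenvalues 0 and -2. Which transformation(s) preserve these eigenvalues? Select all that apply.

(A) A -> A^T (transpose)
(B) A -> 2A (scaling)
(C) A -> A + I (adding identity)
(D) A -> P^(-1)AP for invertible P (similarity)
A and D

Eigenvalues are preserved by:
1. Similarity transformations: A -> P^(-1)AP (same characteristic polynomial)
2. Transpose: A^T has the same eigenvalues as A

Eigenvalues are NOT preserved by:
- Adding identity: eigenvalues become 0+1, -2+1
- Scaling: eigenvalues become 0, -4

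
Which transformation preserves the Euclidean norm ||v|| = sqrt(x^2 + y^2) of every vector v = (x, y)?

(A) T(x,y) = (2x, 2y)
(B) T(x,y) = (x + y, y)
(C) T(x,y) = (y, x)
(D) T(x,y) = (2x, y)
C

A transformation preserves a norm if ||T(v)|| = ||v|| for every v; a single vector where the norm changes rules an option out.

(A) T(x,y) = (2x, 2y): v = (1, 0) has norm sqrt((1)^2 + (0)^2) = 1, but T(v) = (2, 0) has norm 2 -- not preserved.
(B) T(x,y) = (x + y, y): v = (0, 1) has norm sqrt((0)^2 + (1)^2) = 1, but T(v) = (1, 1) has norm sqrt(2) -- not preserved.
(C) T(x,y) = (y, x): preserves the norm -- it is an orthogonal map (a rotation/reflection), and (y)^2 + (x)^2 simplifies to x^2 + y^2.
(D) T(x,y) = (2x, y): v = (1, 0) has norm sqrt((1)^2 + (0)^2) = 1, but T(v) = (2, 0) has norm 2 -- not preserved.

Therefore the answer is (C).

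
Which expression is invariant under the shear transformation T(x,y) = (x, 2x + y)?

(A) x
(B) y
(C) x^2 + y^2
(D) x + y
A

Under the shear T(x,y) = (x, 2x + y):
Substitute the transformed coordinates into each option and compare with the original:
(A) x  ->  (x) = x   [equals x: invariant]
(B) y  ->  (2x + y) = 2x + y   [differs from y: not invariant]
(C) x^2 + y^2  ->  (x)^2 + (2x + y)^2 = 5x^2 + 4xy + y^2   [differs from x^2 + y^2: not invariant]
(D) x + y  ->  (x) + (2x + y) = 3x + y   [differs from x + y: not invariant]

Only option (A), x, is unchanged by the transformation.
A vertical shear moves points parallel to the y-axis, so the x-coordinate (and any function of x alone) is unchanged.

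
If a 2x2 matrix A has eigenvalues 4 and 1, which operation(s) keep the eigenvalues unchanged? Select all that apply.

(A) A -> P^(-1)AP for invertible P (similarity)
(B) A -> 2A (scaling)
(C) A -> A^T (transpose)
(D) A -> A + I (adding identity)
A and C

Eigenvalues are preserved by:
1. Similarity transformations: A -> P^(-1)AP (same characteristic polynomial)
2. Transpose: A^T has the same eigenvalues as A

Eigenvalues are NOT preserved by:
- Adding identity: eigenvalues become 4+1, 1+1
- Scaling: eigenvalues become 8, 2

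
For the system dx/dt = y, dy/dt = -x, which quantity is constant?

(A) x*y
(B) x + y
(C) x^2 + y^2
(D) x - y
C

A first integral I satisfies dI/dt = 0 along every solution. Differentiate each option and use the equation of motion:
(A) d/dt[x*y] = (dx/dt)y + x(dy/dt) = y^2 - x^2, not identically 0
(B) d/dt[x + y] = y + (-x) = y - x, not identically 0
(C) d/dt[x^2 + y^2] = 2x*dx/dt + 2y*dy/dt = 2x*y + 2y*(-x) = 0
(D) d/dt[x - y] = y - (-x) = x + y, not identically 0

Only (C) has zero time-derivative. So x^2 + y^2 (the squared radius; trajectories are circles) is the conserved quantity.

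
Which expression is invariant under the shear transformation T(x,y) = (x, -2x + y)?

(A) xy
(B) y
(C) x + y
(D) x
D

Under the shear T(x,y) = (x, -2x + y):
Substitute the transformed coordinates into each option and compare with the original:
(A) xy  ->  (x)(-2x + y) = -2x^2 + xy   [differs from xy: not invariant]
(B) y  ->  (-2x + y) = -2x + y   [differs from y: not invariant]
(C) x + y  ->  (x) + (-2x + y) = -x + y   [differs from x + y: not invariant]
(D) x  ->  (x) = x   [equals x: invariant]

Only option (D), x, is unchanged by the transformation.
A vertical shear moves points parallel to the y-axis, so the x-coordinate (and any function of x alone) is unchanged.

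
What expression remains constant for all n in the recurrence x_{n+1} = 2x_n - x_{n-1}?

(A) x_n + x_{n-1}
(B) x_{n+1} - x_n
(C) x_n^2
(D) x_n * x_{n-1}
B

For the recurrence x_{n+1} = 2x_n - x_{n-1}:

If x_{n+1} = 2x_n - x_{n-1}, then:
x_{n+1} - x_n = x_n - x_{n-1}
The first difference is constant throughout the sequence.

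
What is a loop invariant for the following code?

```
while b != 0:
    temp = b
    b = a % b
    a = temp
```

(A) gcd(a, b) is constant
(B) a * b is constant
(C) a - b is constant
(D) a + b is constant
A

A loop invariant must hold before the first iteration and be re-established by every execution of the body.

(A) gcd(a, b) is constant: One iteration replaces (a, b) by (b, a mod b). Since a mod b = a - q*b for an integer q, any common divisor of a and b divides b and a mod b, and conversely; hence gcd(b, a mod b) = gcd(a, b). For instance (27, 4) -> (4, 3) keeps gcd = 1. At exit b = 0 and a = gcd of the original inputs.

The other options fail:
(B) a * b is constant: e.g. (a, b) = (27, 4) -> (4, 3): the product goes from 108 to 12.
(C) a - b is constant: e.g. (a, b) = (27, 4) -> (4, 3): the difference goes from 23 to 1.
(D) a + b is constant: e.g. (a, b) = (27, 4) -> (4, 3): the sum goes from 31 to 7.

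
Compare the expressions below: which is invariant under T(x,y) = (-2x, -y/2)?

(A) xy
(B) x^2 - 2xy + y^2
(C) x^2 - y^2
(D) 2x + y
A

An expression E(x,y) is invariant under T if E(T(x,y)) = E(x,y). Here T(x,y) = (-2x, -y/2).
Substitute the transformed coordinates into each option and compare with the original:
(A) xy  ->  (-2x)(-y/2) = xy   [equals xy: invariant]
(B) x^2 - 2xy + y^2  ->  (-2x)^2 - 2(-2x)(-y/2) + (-y/2)^2 = 4x^2 - 2xy + y^2/4   [differs from x^2 - 2xy + y^2: not invariant]
(C) x^2 - y^2  ->  (-2x)^2 - (-y/2)^2 = 4x^2 - y^2/4   [differs from x^2 - y^2: not invariant]
(D) 2x + y  ->  2(-2x) + (-y/2) = -4x - y/2   [differs from 2x + y: not invariant]

Only option (A), xy, is unchanged by the transformation.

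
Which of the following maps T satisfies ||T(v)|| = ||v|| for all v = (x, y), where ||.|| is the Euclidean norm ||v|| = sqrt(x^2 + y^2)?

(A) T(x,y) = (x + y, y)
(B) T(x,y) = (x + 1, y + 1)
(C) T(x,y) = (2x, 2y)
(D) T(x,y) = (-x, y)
D

A transformation preserves a norm if ||T(v)|| = ||v|| for every v; a single vector where the norm changes rules an option out.

(A) T(x,y) = (x + y, y): v = (0, 1) has norm sqrt((0)^2 + (1)^2) = 1, but T(v) = (1, 1) has norm sqrt(2) -- not preserved.
(B) T(x,y) = (x + 1, y + 1): v = (1, 0) has norm sqrt((1)^2 + (0)^2) = 1, but T(v) = (2, 1) has norm sqrt(5) -- not preserved.
(C) T(x,y) = (2x, 2y): v = (1, 0) has norm sqrt((1)^2 + (0)^2) = 1, but T(v) = (2, 0) has norm 2 -- not preserved.
(D) T(x,y) = (-x, y): preserves the norm -- it is an orthogonal map (a rotation/reflection), and (-x)^2 + (y)^2 simplifies to x^2 + y^2.

Therefore the answer is (D).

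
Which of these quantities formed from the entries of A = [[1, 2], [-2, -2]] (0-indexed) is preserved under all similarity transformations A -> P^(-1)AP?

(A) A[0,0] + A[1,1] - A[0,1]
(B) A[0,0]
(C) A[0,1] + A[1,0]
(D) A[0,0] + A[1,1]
D

A[0,0] + A[1,1] is the trace of A. By the cyclic property of the trace, tr(P^(-1)AP) = tr(APP^(-1)) = tr(A), so it is the same for every matrix similar to A.

The other combinations are not similarity invariants. For example, take P = [[1, 1], [1, 2]] (det P = 1), so P^(-1) = [[2, -1], [-1, 1]] and
B = P^(-1)AP = [[10, 16], [-7, -11]].
Evaluating each option on A and on B:
(A) A[0,0] + A[1,1] - A[0,1]: -3 for A, -17 for B -> changes
(B) A[0,0]: 1 for A, 10 for B -> changes
(C) A[0,1] + A[1,0]: 0 for A, 9 for B -> changes
(D) A[0,0] + A[1,1]: -1 for A, -1 for B -> unchanged

Only (D) A[0,0] + A[1,1] = -1 survives (and it does so for every P, not just this one), so it is the invariant.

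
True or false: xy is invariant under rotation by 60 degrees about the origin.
False

Applying rotation by 60 degrees: x' = x*cos(60 degrees) - y*sin(60 degrees) = x/2 - sqrt(3)y/2, y' = x*sin(60 degrees) + y*cos(60 degrees) = sqrt(3)x/2 + y/2

Substituting into xy:
(x/2 - sqrt(3)y/2)(sqrt(3)x/2 + y/2)
= sqrt(3)x^2/4 - xy/2 - sqrt(3)y^2/4

This differs from the original expression xy, so it is NOT invariant.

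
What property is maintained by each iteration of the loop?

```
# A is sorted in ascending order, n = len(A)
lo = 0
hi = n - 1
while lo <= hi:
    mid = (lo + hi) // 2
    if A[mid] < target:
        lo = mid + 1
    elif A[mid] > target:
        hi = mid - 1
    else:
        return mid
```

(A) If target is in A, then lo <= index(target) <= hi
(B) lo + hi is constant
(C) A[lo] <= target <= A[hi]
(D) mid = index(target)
A

A loop invariant must hold before the first iteration and be re-established by every execution of the body.

(A) If target is in A, then lo <= index(target) <= hi: Before the loop [lo, hi] = [0, n-1] covers every index. When A[mid] < target, sortedness puts target strictly to the right of mid, so setting lo = mid + 1 keeps index(target) in [lo, hi]; symmetrically for hi = mid - 1. Hence 'if target is in A then lo <= index(target) <= hi' holds after every iteration, and when lo > hi it proves target is absent.

The other options fail:
(B) lo + hi is constant: each iteration moves exactly one of lo, hi, so lo + hi changes (e.g. 0 + (n-1) becomes (mid+1) + (n-1)).
(C) A[lo] <= target <= A[hi]: fails when target is not in A (e.g. target < A[0] already violates it before the loop), so it is not maintained in general.
(D) mid = index(target): mid is just the current probe; it equals index(target) only on the iteration that returns.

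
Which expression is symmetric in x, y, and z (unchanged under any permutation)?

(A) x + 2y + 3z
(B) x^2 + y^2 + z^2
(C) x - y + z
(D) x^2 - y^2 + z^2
B

A symmetric expression is unchanged when the variables are permuted; here the transformation to test is the swap (x, y) -> (y, x).
A symmetric expression must survive every permutation; the single swap x <-> y already eliminates the distractors, and the keyed expression is also unchanged by x <-> z and y <-> z (each variable enters it in exactly the same way).
Substitute the transformed coordinates into each option and compare with the original:
(A) x + 2y + 3z  ->  (y) + 2(x) + 3z = 2x + y + 3z   [differs from x + 2y + 3z: not invariant]
(B) x^2 + y^2 + z^2  ->  (y)^2 + (x)^2 + z^2 = x^2 + y^2 + z^2   [equals x^2 + y^2 + z^2: invariant]
(C) x - y + z  ->  (y) - (x) + z = -x + y + z   [differs from x - y + z: not invariant]
(D) x^2 - y^2 + z^2  ->  (y)^2 - (x)^2 + z^2 = -x^2 + y^2 + z^2   [differs from x^2 - y^2 + z^2: not invariant]

Only option (B), x^2 + y^2 + z^2, is unchanged by the transformation.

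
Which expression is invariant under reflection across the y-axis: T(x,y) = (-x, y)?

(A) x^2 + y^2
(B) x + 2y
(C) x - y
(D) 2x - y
A

The map is reflection across the y-axis: T(x,y) = (-x, y).
Substitute the transformed coordinates into each option and compare with the original:
(A) x^2 + y^2  ->  (-x)^2 + (y)^2 = x^2 + y^2   [equals x^2 + y^2: invariant]
(B) x + 2y  ->  (-x) + 2(y) = -x + 2y   [differs from x + 2y: not invariant]
(C) x - y  ->  (-x) - (y) = -x - y   [differs from x - y: not invariant]
(D) 2x - y  ->  2(-x) - (y) = -2x - y   [differs from 2x - y: not invariant]

Only option (A), x^2 + y^2, is unchanged by the transformation.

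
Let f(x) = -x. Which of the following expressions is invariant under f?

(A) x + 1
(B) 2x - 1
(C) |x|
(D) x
C

For f(x) = -x:
Applying f replaces x by -x. Since |-x| = |x|, the absolute value is unchanged by f, whereas x -> -x, 2x - 1 -> -2x - 1 and x + 1 -> -x + 1 all change.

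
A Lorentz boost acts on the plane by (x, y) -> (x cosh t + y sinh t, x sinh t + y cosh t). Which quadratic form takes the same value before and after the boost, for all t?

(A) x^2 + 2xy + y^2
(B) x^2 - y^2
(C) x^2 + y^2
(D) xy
B

Write x' = x cosh t + y sinh t, y' = x sinh t + y cosh t and substitute into each option:
(A) x^2 + 2xy + y^2: (x' + y')^2 with x' + y' = (x + y)(cosh t + sinh t) = (x + y)e^t, so it becomes (x + y)^2 e^(2t)   [not invariant for t != 0]
(B) x^2 - y^2: (x cosh t + y sinh t)^2 - (x sinh t + y cosh t)^2 = x^2(cosh^2 t - sinh^2 t) + 2xy(cosh t sinh t - sinh t cosh t) + y^2(sinh^2 t - cosh^2 t) = x^2 - y^2   [invariant, using cosh^2 t - sinh^2 t = 1]
(C) x^2 + y^2: (x cosh t + y sinh t)^2 + (x sinh t + y cosh t)^2 = (x^2 + y^2)(cosh^2 t + sinh^2 t) + 4xy sinh t cosh t = (x^2 + y^2) cosh 2t + 2xy sinh 2t   [not invariant for t != 0]
(D) xy: (x cosh t + y sinh t)(x sinh t + y cosh t) = xy(cosh^2 t + sinh^2 t) + (x^2 + y^2) sinh t cosh t = xy cosh 2t + (x^2 + y^2)(sinh 2t)/2   [not invariant for t != 0]

Only (B) x^2 - y^2 is unchanged; it is the Minkowski form preserved by Lorentz boosts, just as x^2 + y^2 is preserved by ordinary rotations.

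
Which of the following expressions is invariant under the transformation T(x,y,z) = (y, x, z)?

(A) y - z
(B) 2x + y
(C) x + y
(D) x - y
C

Apply T(x,y,z) = (y, x, z) to each option, i.e. replace (x, y, z) by the transformed coordinates.
Substitute the transformed coordinates into each option and compare with the original:
(A) y - z  ->  (x) - (z) = x - z   [differs from y - z: not invariant]
(B) 2x + y  ->  2(y) + (x) = x + 2y   [differs from 2x + y: not invariant]
(C) x + y  ->  (y) + (x) = x + y   [equals x + y: invariant]
(D) x - y  ->  (y) - (x) = -x + y   [differs from x - y: not invariant]

Only option (C), x + y, is unchanged by the transformation.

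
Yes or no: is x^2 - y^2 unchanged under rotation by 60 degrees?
No

Applying rotation by 60 degrees: x' = x*cos(60 degrees) - y*sin(60 degrees) = x/2 - sqrt(3)y/2, y' = x*sin(60 degrees) + y*cos(60 degrees) = sqrt(3)x/2 + y/2

Substituting into x^2 - y^2:
(x/2 - sqrt(3)y/2)^2 - (sqrt(3)x/2 + y/2)^2
= -x^2/2 - sqrt(3)xy + y^2/2

This differs from the original expression x^2 - y^2, so it is NOT invariant.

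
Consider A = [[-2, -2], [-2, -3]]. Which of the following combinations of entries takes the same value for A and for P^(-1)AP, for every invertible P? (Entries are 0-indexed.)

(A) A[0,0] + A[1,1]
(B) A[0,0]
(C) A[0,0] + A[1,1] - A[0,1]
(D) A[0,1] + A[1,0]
A

A[0,0] + A[1,1] is the trace of A. By the cyclic property of the trace, tr(P^(-1)AP) = tr(APP^(-1)) = tr(A), so it is the same for every matrix similar to A.

The other combinations are not similarity invariants. For example, take P = [[1, 2], [0, 1]] (det P = 1), so P^(-1) = [[1, -2], [0, 1]] and
B = P^(-1)AP = [[2, 8], [-2, -7]].
Evaluating each option on A and on B:
(A) A[0,0] + A[1,1]: -5 for A, -5 for B -> unchanged
(B) A[0,0]: -2 for A, 2 for B -> changes
(C) A[0,0] + A[1,1] - A[0,1]: -3 for A, -13 for B -> changes
(D) A[0,1] + A[1,0]: -4 for A, 6 for B -> changes

Only (A) A[0,0] + A[1,1] = -5 survives (and it does so for every P, not just this one), so it is the invariant.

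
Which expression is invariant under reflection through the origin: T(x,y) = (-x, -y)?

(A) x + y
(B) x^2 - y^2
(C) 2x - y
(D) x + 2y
B

The map is reflection through the origin: T(x,y) = (-x, -y).
Substitute the transformed coordinates into each option and compare with the original:
(A) x + y  ->  (-x) + (-y) = -x - y   [differs from x + y: not invariant]
(B) x^2 - y^2  ->  (-x)^2 - (-y)^2 = x^2 - y^2   [equals x^2 - y^2: invariant]
(C) 2x - y  ->  2(-x) - (-y) = -2x + y   [differs from 2x - y: not invariant]
(D) x + 2y  ->  (-x) + 2(-y) = -x - 2y   [differs from x + 2y: not invariant]

Only option (B), x^2 - y^2, is unchanged by the transformation.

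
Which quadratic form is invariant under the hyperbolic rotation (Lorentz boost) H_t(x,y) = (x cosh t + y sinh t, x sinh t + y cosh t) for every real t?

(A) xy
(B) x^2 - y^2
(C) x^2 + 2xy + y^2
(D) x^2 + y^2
B

Write x' = x cosh t + y sinh t, y' = x sinh t + y cosh t and substitute into each option:
(A) xy: (x cosh t + y sinh t)(x sinh t + y cosh t) = xy(cosh^2 t + sinh^2 t) + (x^2 + y^2) sinh t cosh t = xy cosh 2t + (x^2 + y^2)(sinh 2t)/2   [not invariant for t != 0]
(B) x^2 - y^2: (x cosh t + y sinh t)^2 - (x sinh t + y cosh t)^2 = x^2(cosh^2 t - sinh^2 t) + 2xy(cosh t sinh t - sinh t cosh t) + y^2(sinh^2 t - cosh^2 t) = x^2 - y^2   [invariant, using cosh^2 t - sinh^2 t = 1]
(C) x^2 + 2xy + y^2: (x' + y')^2 with x' + y' = (x + y)(cosh t + sinh t) = (x + y)e^t, so it becomes (x + y)^2 e^(2t)   [not invariant for t != 0]
(D) x^2 + y^2: (x cosh t + y sinh t)^2 + (x sinh t + y cosh t)^2 = (x^2 + y^2)(cosh^2 t + sinh^2 t) + 4xy sinh t cosh t = (x^2 + y^2) cosh 2t + 2xy sinh 2t   [not invariant for t != 0]

Only (B) x^2 - y^2 is unchanged; it is the Minkowski form preserved by Lorentz boosts, just as x^2 + y^2 is preserved by ordinary rotations.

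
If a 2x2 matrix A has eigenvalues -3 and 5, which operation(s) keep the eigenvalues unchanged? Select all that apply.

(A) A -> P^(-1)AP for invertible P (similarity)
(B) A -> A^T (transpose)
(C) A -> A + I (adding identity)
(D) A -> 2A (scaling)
A and B

Eigenvalues are preserved by:
1. Similarity transformations: A -> P^(-1)AP (same characteristic polynomial)
2. Transpose: A^T has the same eigenvalues as A

Eigenvalues are NOT preserved by:
- Adding identity: eigenvalues become -3+1, 5+1
- Scaling: eigenvalues become -6, 10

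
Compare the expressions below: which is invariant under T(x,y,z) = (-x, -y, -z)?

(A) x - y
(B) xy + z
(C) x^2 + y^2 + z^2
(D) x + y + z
C

Apply T(x,y,z) = (-x, -y, -z) to each option, i.e. replace (x, y, z) by the transformed coordinates.
Substitute the transformed coordinates into each option and compare with the original:
(A) x - y  ->  (-x) - (-y) = -x + y   [differs from x - y: not invariant]
(B) xy + z  ->  (-x)(-y) + (-z) = xy - z   [differs from xy + z: not invariant]
(C) x^2 + y^2 + z^2  ->  (-x)^2 + (-y)^2 + (-z)^2 = x^2 + y^2 + z^2   [equals x^2 + y^2 + z^2: invariant]
(D) x + y + z  ->  (-x) + (-y) + (-z) = -x - y - z   [differs from x + y + z: not invariant]

Only option (C), x^2 + y^2 + z^2, is unchanged by the transformation.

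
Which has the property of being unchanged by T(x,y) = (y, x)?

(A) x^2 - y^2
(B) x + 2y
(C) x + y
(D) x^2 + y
C

An expression E(x,y) is invariant under T if E(T(x,y)) = E(x,y). Here T(x,y) = (y, x).
Substitute the transformed coordinates into each option and compare with the original:
(A) x^2 - y^2  ->  (y)^2 - (x)^2 = -x^2 + y^2   [differs from x^2 - y^2: not invariant]
(B) x + 2y  ->  (y) + 2(x) = 2x + y   [differs from x + 2y: not invariant]
(C) x + y  ->  (y) + (x) = x + y   [equals x + y: invariant]
(D) x^2 + y  ->  (y)^2 + (x) = x + y^2   [differs from x^2 + y: not invariant]

Only option (C), x + y, is unchanged by the transformation.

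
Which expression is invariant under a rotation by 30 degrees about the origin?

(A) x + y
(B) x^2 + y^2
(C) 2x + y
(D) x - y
B

A rotation by 30 degrees sends (x, y) to (sqrt(3)x/2 - y/2, x/2 + sqrt(3)y/2).
Substitute the transformed coordinates into each option and compare with the original:
(A) x + y  ->  (sqrt(3)x/2 - y/2) + (x/2 + sqrt(3)y/2) = x/2 + sqrt(3)x/2 - y/2 + sqrt(3)y/2   [differs from x + y: not invariant]
(B) x^2 + y^2  ->  (sqrt(3)x/2 - y/2)^2 + (x/2 + sqrt(3)y/2)^2 = x^2 + y^2   [equals x^2 + y^2: invariant]
(C) 2x + y  ->  2(sqrt(3)x/2 - y/2) + (x/2 + sqrt(3)y/2) = x/2 + sqrt(3)x - y + sqrt(3)y/2   [differs from 2x + y: not invariant]
(D) x - y  ->  (sqrt(3)x/2 - y/2) - (x/2 + sqrt(3)y/2) = -x/2 + sqrt(3)x/2 - sqrt(3)y/2 - y/2   [differs from x - y: not invariant]

Only option (B), x^2 + y^2, is unchanged by the transformation.
Geometrically, x^2 + y^2 is the squared distance from the origin, which every rotation about the origin preserves.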